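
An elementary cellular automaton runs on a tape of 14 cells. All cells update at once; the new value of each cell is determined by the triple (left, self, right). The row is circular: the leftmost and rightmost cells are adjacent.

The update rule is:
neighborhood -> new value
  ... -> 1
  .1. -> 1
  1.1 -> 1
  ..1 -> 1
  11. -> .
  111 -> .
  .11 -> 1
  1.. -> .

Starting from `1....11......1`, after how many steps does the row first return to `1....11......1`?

..1111..111111
.11....11.....
11..1111..1111
...11....11...
1111..1111..11
.....11....11.
111111..1111..
1......11....1
..111111..1111
.11......11...
11..111111..11
...11......11.
1111..111111..
1....11......1

14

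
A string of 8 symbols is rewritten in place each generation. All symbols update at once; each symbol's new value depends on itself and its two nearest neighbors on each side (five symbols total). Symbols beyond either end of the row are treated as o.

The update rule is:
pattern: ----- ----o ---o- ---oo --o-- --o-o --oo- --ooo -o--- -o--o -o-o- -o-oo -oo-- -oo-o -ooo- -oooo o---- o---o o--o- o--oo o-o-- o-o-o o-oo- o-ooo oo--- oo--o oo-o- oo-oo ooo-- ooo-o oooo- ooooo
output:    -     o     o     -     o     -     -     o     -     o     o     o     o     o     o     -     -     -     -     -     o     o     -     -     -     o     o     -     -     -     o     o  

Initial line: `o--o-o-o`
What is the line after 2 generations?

ooo-oo--

generation 1: -o--ooo-
generation 2: ooo-oo--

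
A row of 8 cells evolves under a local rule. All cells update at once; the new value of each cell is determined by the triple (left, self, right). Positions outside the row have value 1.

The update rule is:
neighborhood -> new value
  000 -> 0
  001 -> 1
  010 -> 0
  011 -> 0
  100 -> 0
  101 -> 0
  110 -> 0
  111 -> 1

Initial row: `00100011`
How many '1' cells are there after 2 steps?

1

step 1: 01000101
step 2: 00001000
count of 1: 1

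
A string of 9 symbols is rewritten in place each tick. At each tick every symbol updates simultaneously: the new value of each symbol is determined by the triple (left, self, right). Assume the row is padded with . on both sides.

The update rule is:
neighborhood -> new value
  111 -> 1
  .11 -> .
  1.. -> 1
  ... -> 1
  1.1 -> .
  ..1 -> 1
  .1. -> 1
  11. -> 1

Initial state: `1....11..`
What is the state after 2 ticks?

tick 1: 11111.111
tick 2: .1111..11

.1111..11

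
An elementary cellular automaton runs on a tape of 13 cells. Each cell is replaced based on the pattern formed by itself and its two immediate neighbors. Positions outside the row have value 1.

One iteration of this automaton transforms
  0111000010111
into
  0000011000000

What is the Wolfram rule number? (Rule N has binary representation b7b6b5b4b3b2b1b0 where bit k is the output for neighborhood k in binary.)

position 2: 111 → 0  (bit 7 = 0)
position 3: 110 → 0  (bit 6 = 0)
position 0: 101 → 0  (bit 5 = 0)
position 4: 100 → 0  (bit 4 = 0)
position 1: 011 → 0  (bit 3 = 0)
position 8: 010 → 0  (bit 2 = 0)
position 7: 001 → 0  (bit 1 = 0)
position 5: 000 → 1  (bit 0 = 1)
bits b7..b0 = 00000001 = 1

1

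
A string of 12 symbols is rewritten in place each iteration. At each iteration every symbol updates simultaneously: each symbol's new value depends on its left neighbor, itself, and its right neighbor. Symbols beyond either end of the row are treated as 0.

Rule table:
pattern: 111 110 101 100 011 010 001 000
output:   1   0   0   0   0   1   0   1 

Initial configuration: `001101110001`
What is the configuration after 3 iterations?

iteration 1: 100000100101
iteration 2: 101110100101
iteration 3: 100100100101

100100100101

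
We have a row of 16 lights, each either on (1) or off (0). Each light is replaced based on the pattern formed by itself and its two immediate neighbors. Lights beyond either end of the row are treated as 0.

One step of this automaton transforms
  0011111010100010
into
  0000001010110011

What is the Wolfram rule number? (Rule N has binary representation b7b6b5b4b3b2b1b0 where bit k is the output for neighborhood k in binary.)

position 3: 111 → 0  (bit 7 = 0)
position 6: 110 → 1  (bit 6 = 1)
position 7: 101 → 0  (bit 5 = 0)
position 11: 100 → 1  (bit 4 = 1)
position 2: 011 → 0  (bit 3 = 0)
position 8: 010 → 1  (bit 2 = 1)
position 1: 001 → 0  (bit 1 = 0)
position 0: 000 → 0  (bit 0 = 0)
bits b7..b0 = 01010100 = 84

84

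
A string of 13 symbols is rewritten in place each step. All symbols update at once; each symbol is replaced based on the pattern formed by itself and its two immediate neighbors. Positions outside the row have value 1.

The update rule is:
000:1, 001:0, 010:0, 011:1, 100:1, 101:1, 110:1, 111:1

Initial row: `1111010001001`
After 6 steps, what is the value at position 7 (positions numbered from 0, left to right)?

1111101100101
1111111110011
1111111111011
1111111111111
1111111111111  (fixed point — unchanged through step 6)
position 7 holds 1

1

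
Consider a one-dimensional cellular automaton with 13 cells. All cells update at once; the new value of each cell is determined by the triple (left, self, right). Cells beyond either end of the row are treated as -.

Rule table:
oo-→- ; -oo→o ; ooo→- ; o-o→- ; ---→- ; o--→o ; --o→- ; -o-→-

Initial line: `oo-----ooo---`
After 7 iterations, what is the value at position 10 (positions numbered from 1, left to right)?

-

o-o----o--o--
---o----o--o-
----o----o--o
-----o----o--
------o----o-
-------o----o
--------o----
position 10 holds -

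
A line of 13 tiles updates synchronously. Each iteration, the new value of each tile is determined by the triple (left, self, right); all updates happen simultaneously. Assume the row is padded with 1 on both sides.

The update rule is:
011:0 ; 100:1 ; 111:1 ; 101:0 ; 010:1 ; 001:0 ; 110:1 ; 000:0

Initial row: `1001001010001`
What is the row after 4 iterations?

iteration 1: 1101101011000
iteration 2: 1100101001100
iteration 3: 1110101100110
iteration 4: 1110100110010

1110100110010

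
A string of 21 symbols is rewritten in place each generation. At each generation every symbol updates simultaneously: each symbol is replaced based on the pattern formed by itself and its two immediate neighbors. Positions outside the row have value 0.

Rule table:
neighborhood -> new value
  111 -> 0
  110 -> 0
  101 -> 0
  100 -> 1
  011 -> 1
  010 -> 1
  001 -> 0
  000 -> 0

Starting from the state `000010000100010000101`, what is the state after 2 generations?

generation 1: 000011000110011000101
generation 2: 000010100101010100101

000010100101010100101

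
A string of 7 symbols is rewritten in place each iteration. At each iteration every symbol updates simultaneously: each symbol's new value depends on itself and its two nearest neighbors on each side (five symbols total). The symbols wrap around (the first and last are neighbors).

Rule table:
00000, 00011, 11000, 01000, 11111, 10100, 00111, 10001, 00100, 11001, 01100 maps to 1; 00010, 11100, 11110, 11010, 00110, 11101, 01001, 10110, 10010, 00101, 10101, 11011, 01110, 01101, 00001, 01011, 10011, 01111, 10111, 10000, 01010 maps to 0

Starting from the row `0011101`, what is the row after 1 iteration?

0010001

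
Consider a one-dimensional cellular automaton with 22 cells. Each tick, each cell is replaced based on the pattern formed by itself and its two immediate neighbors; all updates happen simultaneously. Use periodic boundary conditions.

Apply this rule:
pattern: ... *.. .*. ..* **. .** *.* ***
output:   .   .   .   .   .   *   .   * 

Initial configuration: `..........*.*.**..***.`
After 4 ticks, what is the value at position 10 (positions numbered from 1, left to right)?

.

..............*...**..
..................*...
......................
......................
position 10 holds .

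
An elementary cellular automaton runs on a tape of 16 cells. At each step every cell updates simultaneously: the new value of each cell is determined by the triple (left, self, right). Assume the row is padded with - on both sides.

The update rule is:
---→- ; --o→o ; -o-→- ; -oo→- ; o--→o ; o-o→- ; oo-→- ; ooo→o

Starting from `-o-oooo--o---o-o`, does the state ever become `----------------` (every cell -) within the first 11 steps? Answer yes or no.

step 1: o---oo-oo-o-o---
step 2: -o-o---------o--
step 3: o---o-------o-o-
step 4: -o-o-o-----o---o
step 5: o-----o---o-o-o-
step 6: -o---o-o-o-----o
step 7: o-o-o-----o---o-
step 8: -----o---o-o-o-o
step 9: ----o-o-o-------
step 10: ---o-----o------
step 11: --o-o---o-o-----
step 11 is --o-o---o-o-----, still not uniform -

no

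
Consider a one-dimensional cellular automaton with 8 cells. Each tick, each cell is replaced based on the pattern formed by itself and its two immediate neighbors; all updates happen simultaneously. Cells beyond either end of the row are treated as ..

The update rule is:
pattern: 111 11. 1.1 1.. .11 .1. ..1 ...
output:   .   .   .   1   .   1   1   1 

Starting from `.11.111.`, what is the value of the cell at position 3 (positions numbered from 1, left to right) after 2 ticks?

1

1......1
11111111
position 3 holds 1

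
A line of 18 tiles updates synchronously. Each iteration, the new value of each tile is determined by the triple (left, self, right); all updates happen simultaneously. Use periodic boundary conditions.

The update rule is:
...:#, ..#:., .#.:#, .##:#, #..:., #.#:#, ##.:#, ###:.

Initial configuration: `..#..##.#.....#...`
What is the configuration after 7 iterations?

#.#..####.###.#.##
###..#..###.#####.
#.#..#..#.###...##
###..#..###.#.#.#.
#.#..#..#.########
###..#..###.......
#.#..#..#.#.#####.

#.#..#..#.#.#####.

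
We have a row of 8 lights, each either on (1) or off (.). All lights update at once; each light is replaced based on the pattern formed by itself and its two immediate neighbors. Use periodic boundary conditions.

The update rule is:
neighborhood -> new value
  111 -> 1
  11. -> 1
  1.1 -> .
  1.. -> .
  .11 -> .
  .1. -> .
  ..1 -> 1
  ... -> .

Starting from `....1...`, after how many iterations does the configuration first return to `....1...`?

...1....
..1.....
.1......
1.......
.......1
......1.
.....1..
....1...

8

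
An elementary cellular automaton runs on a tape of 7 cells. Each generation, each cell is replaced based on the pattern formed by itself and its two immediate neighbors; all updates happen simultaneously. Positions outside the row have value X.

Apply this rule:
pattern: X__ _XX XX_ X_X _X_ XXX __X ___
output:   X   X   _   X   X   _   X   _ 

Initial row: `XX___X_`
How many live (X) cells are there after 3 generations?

generation 1: __X_XXX
generation 2: XXXXX__
generation 3: _____XX
count of X: 2

2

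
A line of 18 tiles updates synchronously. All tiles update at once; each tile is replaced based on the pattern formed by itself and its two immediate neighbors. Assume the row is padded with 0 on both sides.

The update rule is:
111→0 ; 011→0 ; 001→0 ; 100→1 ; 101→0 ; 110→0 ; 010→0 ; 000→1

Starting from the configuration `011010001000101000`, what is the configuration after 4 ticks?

111000100011100000

tick 1: 000001100110000111
tick 2: 111100010001110000
tick 3: 000011001100001111
tick 4: 111000100011100000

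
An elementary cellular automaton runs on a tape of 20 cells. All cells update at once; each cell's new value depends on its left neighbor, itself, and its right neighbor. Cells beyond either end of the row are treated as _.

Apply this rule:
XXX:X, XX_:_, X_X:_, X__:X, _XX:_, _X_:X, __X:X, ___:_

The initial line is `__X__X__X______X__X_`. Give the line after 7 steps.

_XXXXXXXXX____XXXXXX
X_XXXXXXX_X__X_XXXX_
X__XXXXX__XXXX__XX_X
XXX_XXX_XX_XX_XX___X
_X___X__________X_XX
XXX_XXX________XX___
_X___X_X______X__X__

_X___X_X______X__X__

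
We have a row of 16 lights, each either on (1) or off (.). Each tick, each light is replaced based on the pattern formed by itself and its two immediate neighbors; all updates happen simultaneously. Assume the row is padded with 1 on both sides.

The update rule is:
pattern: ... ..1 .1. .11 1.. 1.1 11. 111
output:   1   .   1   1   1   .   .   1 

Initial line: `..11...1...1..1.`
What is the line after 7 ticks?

tick 1: 1.1.11.111.11.1.
tick 2: ..1.1..11..1..1.
tick 3: 1.1.11.1.1.11.1.
tick 4: ..1.1..1.1.1..1.
tick 5: 1.1.11.1.1.11.1.  (repeats tick 3; period 2)
tick 7: 1.1.11.1.1.11.1.

1.1.11.1.1.11.1.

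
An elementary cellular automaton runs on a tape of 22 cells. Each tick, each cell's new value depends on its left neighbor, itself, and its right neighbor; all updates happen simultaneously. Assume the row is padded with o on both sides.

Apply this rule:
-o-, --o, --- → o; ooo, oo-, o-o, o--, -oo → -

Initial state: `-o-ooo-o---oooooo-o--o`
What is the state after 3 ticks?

tick 1: -o-----o-oo-------o-o-
tick 2: -o-ooooo----ooooooo-o-
tick 3: -o-------ooo--------o-

-o-------ooo--------o-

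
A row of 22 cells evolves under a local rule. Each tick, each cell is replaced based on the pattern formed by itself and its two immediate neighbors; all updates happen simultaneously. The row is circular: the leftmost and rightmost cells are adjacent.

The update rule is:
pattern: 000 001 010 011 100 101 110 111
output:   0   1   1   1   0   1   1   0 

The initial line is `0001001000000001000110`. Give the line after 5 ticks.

0100111000110001000110

0011011000000011001110
0111111000000111011010
1100001000001101111110
1100011000011111000011
0100111000110001000110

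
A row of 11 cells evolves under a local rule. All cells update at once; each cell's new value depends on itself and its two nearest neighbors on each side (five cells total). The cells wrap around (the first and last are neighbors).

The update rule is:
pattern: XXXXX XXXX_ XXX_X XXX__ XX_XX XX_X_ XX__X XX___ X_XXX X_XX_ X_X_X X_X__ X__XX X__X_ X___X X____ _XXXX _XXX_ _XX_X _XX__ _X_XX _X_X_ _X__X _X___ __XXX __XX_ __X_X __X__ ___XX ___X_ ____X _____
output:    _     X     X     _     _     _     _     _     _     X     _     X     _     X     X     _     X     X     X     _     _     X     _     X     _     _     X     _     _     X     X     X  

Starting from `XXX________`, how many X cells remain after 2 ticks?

5

_X___XXXXX_
X_XX__X_X__
count of X: 5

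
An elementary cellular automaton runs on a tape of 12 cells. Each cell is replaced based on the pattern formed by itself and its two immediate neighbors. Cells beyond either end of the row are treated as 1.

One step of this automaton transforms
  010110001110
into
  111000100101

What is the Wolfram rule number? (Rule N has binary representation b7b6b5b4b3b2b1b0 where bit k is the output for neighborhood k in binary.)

165

position 9: 111 → 1  (bit 7 = 1)
position 4: 110 → 0  (bit 6 = 0)
position 0: 101 → 1  (bit 5 = 1)
position 5: 100 → 0  (bit 4 = 0)
position 3: 011 → 0  (bit 3 = 0)
position 1: 010 → 1  (bit 2 = 1)
position 7: 001 → 0  (bit 1 = 0)
position 6: 000 → 1  (bit 0 = 1)
bits b7..b0 = 10100101 = 165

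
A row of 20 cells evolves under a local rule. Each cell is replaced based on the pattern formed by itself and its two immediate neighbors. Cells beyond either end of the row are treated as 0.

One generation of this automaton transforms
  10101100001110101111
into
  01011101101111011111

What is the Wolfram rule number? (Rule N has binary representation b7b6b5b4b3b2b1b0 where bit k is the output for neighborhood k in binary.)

position 11: 111 → 1  (bit 7 = 1)
position 5: 110 → 1  (bit 6 = 1)
position 1: 101 → 1  (bit 5 = 1)
position 6: 100 → 0  (bit 4 = 0)
position 4: 011 → 1  (bit 3 = 1)
position 0: 010 → 0  (bit 2 = 0)
position 9: 001 → 0  (bit 1 = 0)
position 7: 000 → 1  (bit 0 = 1)
bits b7..b0 = 11101001 = 233

233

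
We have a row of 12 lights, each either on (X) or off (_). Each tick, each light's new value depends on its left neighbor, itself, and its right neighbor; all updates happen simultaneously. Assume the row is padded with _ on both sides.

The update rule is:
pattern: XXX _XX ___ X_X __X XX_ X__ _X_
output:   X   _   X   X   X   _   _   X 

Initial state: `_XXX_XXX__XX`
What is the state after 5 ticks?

XX_X_X__XX_X

tick 1: X_X_X_X__X__
tick 2: XXXXXXX_XX_X
tick 3: _XXXXX_X__XX
tick 4: X_XXX_XX_X__
tick 5: XX_X_X__XX_X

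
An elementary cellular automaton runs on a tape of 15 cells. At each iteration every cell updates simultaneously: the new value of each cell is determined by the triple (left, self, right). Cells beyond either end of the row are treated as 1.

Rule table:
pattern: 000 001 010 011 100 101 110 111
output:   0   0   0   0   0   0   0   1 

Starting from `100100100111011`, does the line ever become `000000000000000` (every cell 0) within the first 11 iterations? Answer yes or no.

yes

000000000010001
000000000000000
all cells are 0 at iteration 2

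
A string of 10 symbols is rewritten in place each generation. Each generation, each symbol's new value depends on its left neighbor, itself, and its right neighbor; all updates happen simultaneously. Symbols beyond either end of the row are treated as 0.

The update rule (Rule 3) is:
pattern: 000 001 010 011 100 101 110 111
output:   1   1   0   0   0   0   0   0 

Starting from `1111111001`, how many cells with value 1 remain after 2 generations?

8

0000000010
1111111100
count of 1: 8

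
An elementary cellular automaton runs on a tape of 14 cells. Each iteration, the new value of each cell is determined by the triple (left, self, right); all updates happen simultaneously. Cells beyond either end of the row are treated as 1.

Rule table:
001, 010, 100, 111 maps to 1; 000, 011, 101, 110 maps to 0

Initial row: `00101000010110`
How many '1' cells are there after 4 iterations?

9

11101100110000
11000011001001
10100100111110
00111111011100
count of 1: 9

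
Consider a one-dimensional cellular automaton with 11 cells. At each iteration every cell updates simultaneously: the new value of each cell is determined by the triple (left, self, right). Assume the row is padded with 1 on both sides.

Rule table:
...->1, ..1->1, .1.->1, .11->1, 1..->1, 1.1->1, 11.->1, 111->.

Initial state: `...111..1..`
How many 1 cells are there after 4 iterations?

3

1111.111111
...111.....
1111.111111  (repeats iteration 1; period 2)
iteration 4: ...111.....
count of 1: 3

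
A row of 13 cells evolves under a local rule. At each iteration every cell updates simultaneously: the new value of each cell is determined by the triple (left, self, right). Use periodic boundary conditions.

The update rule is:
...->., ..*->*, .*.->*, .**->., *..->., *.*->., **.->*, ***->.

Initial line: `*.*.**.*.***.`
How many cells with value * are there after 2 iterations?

*.*..*.*...*.
*.*.**.*..**.
count of *: 7

7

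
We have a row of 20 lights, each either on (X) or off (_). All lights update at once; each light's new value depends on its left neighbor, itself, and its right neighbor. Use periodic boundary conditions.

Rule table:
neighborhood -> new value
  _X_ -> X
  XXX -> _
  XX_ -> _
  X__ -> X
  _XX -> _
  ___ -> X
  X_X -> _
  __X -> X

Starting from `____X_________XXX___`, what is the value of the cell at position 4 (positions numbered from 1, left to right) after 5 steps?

step 1: XXXXXXXXXXXXXX___XXX
step 2: ______________XXX___
step 3: XXXXXXXXXXXXXX___XXX  (repeats step 1; period 2)
step 5: XXXXXXXXXXXXXX___XXX
position 4 holds X

X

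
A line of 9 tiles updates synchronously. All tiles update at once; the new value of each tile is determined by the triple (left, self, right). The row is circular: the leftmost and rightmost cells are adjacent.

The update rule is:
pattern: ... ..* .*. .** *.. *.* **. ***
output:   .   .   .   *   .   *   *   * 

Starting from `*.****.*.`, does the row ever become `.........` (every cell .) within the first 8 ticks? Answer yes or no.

.******.*
********.
*********
*********  (fixed point — unchanged through tick 8)
tick 8 is *********, still not uniform .

no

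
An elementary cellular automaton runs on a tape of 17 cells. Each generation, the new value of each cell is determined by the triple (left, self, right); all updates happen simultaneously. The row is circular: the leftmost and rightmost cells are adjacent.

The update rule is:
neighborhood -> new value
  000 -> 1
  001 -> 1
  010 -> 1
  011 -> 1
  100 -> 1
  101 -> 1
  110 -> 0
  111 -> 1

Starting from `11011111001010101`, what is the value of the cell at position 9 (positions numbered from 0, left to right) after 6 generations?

10111110111111111
01111101111111111
11111011111111110
11110111111111101
11101111111111011
11011111111110111
position 9 holds 1

1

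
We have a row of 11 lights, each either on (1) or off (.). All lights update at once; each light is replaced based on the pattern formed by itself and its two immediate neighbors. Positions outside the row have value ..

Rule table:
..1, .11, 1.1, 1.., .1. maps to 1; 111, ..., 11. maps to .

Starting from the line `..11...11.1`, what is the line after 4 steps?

step 1: .11.1.11.11
step 2: 11.1111.11.
step 3: 1.11...11.1
step 4: 111.1.11.11

111.1.11.11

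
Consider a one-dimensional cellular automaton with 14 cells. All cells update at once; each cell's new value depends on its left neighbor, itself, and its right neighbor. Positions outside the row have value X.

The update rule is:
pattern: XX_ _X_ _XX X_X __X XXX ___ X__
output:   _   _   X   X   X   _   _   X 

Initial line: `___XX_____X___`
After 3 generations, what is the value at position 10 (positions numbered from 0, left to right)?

X_XX_X___X_X_X
_XX_X_X_X_X_XX
XX_X_X_X_X_XX_
position 10 holds _

_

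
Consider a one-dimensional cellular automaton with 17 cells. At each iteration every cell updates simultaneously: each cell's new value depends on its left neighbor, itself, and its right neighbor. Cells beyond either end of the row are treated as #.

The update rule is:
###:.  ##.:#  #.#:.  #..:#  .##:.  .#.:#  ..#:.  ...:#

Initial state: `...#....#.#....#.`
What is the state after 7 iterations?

iteration 1: ##.####.#.####.#.
iteration 2: .#....#.#....#.#.
iteration 3: .####.#.####.#.#.
iteration 4: ....#.#....#.#.#.
iteration 5: ###.#.####.#.#.#.
iteration 6: ..#.#....#.#.#.#.
iteration 7: #.#.####.#.#.#.#.

#.#.####.#.#.#.#.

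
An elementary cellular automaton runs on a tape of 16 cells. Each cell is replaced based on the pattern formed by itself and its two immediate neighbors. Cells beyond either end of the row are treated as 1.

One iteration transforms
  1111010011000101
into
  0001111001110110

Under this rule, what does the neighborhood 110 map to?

At position 3 the neighborhood is 110; the next row has 1 there.

1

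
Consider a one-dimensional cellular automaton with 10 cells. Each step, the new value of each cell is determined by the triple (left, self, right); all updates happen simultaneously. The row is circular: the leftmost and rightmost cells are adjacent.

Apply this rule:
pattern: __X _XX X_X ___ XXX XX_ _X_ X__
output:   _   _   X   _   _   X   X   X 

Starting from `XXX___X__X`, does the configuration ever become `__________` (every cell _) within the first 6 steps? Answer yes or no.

no

__XX__XX__
___XX__XX_
____XX__XX
X____XX__X
XX____XX__
_XX____XX_
step 6 is _XX____XX_, still not uniform _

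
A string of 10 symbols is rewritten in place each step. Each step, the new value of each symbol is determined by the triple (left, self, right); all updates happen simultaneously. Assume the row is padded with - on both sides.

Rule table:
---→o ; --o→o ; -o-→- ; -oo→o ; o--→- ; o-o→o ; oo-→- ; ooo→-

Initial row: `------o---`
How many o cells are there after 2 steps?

step 1: oooooo--oo
step 2: o------oo-
count of o: 3

3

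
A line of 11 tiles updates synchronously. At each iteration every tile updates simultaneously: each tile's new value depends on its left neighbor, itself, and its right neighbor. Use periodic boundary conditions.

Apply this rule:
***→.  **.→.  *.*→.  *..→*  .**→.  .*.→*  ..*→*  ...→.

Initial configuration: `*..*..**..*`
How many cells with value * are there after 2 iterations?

4

.*****..**.
*.....**..*
count of *: 4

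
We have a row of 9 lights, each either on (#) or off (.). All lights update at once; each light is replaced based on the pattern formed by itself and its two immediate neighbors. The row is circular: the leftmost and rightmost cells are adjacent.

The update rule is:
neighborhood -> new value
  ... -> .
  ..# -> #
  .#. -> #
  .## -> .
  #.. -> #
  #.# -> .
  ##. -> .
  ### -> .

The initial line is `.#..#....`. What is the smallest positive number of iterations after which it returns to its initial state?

iteration 1: ######...
iteration 2: ......#.#
iteration 3: #....##.#
iteration 4: .#..#....

4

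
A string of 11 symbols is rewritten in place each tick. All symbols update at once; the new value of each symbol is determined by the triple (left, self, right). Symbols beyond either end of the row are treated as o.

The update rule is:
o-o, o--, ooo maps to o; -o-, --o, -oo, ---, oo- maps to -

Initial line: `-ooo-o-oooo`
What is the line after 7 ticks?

o-o-o-o-ooo
-o-o-o-o-oo
o-o-o-o-o-o
-o-o-o-o-o-
o-o-o-o-o-o  (repeats tick 3; period 2)
tick 7: o-o-o-o-o-o

o-o-o-o-o-o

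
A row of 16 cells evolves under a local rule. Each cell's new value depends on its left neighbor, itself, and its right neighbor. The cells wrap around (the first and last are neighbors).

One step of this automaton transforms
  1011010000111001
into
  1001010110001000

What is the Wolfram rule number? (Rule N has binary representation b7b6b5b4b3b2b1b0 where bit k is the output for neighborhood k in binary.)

69

position 11: 111 → 0  (bit 7 = 0)
position 0: 110 → 1  (bit 6 = 1)
position 1: 101 → 0  (bit 5 = 0)
position 6: 100 → 0  (bit 4 = 0)
position 2: 011 → 0  (bit 3 = 0)
position 5: 010 → 1  (bit 2 = 1)
position 9: 001 → 0  (bit 1 = 0)
position 7: 000 → 1  (bit 0 = 1)
bits b7..b0 = 01000101 = 69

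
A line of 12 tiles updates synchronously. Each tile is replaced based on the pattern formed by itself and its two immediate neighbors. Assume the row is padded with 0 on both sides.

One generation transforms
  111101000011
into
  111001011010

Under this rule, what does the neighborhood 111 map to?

At position 1 the neighborhood is 111; the next row has 1 there.

1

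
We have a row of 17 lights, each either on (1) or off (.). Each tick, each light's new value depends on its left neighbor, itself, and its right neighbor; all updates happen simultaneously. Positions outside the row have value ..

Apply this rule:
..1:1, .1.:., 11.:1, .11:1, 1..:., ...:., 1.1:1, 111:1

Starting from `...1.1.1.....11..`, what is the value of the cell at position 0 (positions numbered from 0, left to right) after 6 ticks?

..1.1.1.....111..
.1.1.1.....1111..
1.1.1.....11111..
.1.1.....111111..
1.1.....1111111..
.1.....11111111..
position 0 holds .

.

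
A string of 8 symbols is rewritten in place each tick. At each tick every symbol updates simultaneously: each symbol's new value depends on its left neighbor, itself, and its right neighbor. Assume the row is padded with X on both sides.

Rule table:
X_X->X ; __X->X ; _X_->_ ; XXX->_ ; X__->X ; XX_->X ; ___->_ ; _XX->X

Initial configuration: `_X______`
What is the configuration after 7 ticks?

tick 1: X_X____X
tick 2: XX_X__XX
tick 3: _XX_XXX_
tick 4: XXXXX_XX
tick 5: ____XXX_
tick 6: X__XX_XX
tick 7: XXXXXXX_

XXXXXXX_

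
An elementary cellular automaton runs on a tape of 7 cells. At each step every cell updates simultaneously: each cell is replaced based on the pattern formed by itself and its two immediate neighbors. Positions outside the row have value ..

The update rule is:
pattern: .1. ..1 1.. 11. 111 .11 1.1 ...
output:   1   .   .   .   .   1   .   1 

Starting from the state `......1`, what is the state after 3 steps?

1.111.1

11111.1
1.....1
1.111.1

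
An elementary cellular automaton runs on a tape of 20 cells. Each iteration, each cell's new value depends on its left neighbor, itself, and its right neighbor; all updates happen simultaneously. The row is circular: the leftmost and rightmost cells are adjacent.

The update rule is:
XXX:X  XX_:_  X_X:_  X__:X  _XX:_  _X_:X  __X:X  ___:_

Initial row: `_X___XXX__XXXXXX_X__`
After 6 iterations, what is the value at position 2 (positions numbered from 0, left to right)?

XXX_X_X_XX_XXXX__XX_
_X__X_X_____XX_XX___
XXXXX_XX___X_____X__
_XXX____X_XXX___XXXX
__X_X__XX__X_X_X_XX_
_XX_XXX__XXX_X_X___X
position 2 holds X

X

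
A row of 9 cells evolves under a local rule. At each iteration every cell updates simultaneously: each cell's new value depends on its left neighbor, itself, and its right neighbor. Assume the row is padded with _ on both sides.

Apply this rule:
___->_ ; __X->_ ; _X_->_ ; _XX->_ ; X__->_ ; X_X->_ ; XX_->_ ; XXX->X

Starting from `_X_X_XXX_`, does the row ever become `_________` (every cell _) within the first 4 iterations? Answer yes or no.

yes

______X__
_________
all cells are _ at iteration 2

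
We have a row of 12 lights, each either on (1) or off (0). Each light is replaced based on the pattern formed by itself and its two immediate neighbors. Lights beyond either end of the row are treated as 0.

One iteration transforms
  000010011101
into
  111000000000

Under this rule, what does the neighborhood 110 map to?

At position 9 the neighborhood is 110; the next row has 0 there.

0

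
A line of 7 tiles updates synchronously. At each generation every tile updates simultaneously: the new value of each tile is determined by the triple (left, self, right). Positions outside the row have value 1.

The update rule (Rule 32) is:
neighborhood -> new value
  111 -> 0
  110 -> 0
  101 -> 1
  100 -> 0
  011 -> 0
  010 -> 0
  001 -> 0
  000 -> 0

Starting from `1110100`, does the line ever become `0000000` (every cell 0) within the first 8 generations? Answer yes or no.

generation 1: 0001000
generation 2: 0000000
all cells are 0 at generation 2

yes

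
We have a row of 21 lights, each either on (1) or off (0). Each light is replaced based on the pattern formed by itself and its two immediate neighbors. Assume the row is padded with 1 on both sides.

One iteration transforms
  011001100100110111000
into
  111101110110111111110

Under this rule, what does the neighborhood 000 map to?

1

At position 19 the neighborhood is 000; the next row has 1 there.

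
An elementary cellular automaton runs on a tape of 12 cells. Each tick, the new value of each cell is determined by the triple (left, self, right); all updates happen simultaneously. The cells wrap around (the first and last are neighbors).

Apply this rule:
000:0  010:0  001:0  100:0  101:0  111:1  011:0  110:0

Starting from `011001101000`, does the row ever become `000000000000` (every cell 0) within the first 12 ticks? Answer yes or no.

000000000000
all cells are 0 at tick 1

yes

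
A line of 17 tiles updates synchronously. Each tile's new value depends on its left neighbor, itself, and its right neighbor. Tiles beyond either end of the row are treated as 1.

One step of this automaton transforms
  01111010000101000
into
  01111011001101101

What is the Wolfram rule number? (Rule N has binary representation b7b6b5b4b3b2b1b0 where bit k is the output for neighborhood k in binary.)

222

position 2: 111 → 1  (bit 7 = 1)
position 4: 110 → 1  (bit 6 = 1)
position 0: 101 → 0  (bit 5 = 0)
position 7: 100 → 1  (bit 4 = 1)
position 1: 011 → 1  (bit 3 = 1)
position 6: 010 → 1  (bit 2 = 1)
position 10: 001 → 1  (bit 1 = 1)
position 8: 000 → 0  (bit 0 = 0)
bits b7..b0 = 11011110 = 222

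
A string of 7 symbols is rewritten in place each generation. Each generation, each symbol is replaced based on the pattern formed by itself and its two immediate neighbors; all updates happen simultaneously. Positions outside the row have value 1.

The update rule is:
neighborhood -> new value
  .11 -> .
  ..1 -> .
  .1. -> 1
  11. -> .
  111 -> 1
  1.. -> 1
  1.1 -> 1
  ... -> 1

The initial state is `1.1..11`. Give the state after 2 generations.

.111..1
1.1.1..

1.1.1..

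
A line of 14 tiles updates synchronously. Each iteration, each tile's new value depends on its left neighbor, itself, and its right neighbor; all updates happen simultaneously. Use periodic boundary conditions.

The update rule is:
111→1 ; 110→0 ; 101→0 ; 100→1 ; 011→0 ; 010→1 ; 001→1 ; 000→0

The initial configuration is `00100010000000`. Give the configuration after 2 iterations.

01110111000000
10100010100000

10100010100000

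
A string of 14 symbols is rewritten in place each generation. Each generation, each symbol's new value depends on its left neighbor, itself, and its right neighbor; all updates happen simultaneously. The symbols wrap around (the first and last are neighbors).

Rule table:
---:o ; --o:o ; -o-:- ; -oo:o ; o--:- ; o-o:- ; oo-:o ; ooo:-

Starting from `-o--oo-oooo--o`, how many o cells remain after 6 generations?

8

---ooo-o--o-o-
oooo-o---o----
o--o---oo--ooo
o-o--oooo-oo--
----oo--o-oo-o
-ooooo-o--oo--
count of o: 8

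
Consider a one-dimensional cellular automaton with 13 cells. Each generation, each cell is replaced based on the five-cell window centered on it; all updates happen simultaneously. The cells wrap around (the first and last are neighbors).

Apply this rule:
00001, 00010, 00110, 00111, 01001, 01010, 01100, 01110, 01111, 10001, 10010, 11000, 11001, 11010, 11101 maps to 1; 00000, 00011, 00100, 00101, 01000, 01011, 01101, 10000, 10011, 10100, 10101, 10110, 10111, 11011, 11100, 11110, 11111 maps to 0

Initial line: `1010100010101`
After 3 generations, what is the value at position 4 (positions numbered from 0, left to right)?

0101001101000
1010101010001
0101010100101
position 4 holds 0

0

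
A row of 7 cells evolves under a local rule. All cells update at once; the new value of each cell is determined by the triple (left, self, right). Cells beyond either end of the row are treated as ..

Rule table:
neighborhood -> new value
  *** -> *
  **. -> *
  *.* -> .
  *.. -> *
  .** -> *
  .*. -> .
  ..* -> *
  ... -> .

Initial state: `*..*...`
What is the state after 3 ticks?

*****.*

.**.*..
***..*.
*****.*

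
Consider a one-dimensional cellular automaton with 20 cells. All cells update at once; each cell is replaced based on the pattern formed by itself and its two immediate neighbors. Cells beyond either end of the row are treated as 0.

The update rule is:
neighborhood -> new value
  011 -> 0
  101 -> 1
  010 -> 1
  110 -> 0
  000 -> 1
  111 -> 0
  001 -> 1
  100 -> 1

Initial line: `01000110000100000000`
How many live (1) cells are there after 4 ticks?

11111001111111111111
00000110000000000000
11111001111111111111  (repeats tick 1; period 2)
tick 4: 00000110000000000000
count of 1: 2

2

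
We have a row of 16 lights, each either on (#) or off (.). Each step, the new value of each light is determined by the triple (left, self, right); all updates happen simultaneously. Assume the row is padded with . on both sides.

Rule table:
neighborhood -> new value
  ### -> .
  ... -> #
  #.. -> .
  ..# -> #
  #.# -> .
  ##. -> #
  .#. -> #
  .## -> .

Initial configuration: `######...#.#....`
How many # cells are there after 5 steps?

step 1: .....#.###.#.###
step 2: ######...#.#...#
step 3: .....#.###.#.###  (repeats step 1; period 2)
step 5: .....#.###.#.###
count of #: 8

8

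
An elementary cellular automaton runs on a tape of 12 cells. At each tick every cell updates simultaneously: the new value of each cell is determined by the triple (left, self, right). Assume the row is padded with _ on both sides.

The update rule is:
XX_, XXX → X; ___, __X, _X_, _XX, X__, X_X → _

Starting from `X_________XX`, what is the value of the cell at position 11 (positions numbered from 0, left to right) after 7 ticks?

tick 1: ___________X
tick 2: ____________
tick 3: ____________  (fixed point — unchanged through tick 7)
position 11 holds _

_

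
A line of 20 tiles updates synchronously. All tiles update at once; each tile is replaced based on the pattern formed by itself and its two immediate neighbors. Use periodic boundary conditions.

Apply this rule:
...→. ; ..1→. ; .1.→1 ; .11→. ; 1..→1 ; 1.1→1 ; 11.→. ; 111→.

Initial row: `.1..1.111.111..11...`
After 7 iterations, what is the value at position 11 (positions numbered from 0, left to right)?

1

.11.11...1...1...1..
...1..1..11..11..11.
...11.11...1...1...1
1....1..1..11..11..1
.1...11.11...1...1..
.11....1..1..11..11.
...1...11.11...1...1
position 11 holds 1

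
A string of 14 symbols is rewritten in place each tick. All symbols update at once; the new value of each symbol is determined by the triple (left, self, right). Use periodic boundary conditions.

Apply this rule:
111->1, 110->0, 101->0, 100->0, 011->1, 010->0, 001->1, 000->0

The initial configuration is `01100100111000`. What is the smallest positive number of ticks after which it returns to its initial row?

14

11001001110000
10010011100001
00100111000011
01001110000110
10011100001100
00111000011001
01110000110010
11100001100100
11000011001001
10000110010011
00001100100111
00011001001110
00110010011100
01100100111000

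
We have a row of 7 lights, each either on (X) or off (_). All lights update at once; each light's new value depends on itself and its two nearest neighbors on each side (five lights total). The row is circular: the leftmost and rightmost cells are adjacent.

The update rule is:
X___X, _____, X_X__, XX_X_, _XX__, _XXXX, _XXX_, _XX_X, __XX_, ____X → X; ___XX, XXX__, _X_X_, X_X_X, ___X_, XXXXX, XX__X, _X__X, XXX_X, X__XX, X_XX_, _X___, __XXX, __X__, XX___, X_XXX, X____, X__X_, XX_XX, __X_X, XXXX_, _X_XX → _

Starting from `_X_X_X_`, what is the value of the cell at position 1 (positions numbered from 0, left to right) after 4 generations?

_

_____X_
_XXX___
__X___X
____X__
position 1 holds _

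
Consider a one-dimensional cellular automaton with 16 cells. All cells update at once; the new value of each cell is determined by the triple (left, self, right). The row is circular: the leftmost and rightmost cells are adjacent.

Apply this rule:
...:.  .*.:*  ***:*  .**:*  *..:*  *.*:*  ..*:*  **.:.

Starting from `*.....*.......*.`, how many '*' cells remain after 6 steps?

**...***.....***
*.*.***.*...****
.*****.***.*****
*****.***.*****.
****.***.*****.*
***.***.*****.**
count of *: 13

13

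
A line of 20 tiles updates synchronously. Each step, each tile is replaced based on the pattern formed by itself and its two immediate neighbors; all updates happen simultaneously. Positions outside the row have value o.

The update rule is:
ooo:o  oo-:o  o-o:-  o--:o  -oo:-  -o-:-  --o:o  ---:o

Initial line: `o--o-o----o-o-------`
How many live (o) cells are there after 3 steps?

16

ooo---oooo---ooooooo
oooooo-oooooo-oooooo
oooooo--ooooo--ooooo
count of o: 16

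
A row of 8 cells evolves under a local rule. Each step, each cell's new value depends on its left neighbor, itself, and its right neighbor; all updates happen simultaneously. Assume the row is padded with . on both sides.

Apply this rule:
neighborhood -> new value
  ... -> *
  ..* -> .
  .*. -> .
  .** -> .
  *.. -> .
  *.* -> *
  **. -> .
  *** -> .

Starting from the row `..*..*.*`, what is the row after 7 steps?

step 1: *.....*.
step 2: ..***...
step 3: *.....**
step 4: ..***...  (repeats step 2; period 2)
step 7: *.....**

*.....**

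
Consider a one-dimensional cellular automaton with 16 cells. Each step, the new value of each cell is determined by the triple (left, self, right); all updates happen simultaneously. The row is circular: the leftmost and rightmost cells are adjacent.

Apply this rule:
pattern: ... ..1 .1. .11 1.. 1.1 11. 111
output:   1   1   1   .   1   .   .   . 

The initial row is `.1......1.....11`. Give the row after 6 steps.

.1111111111111..
1.............11
.1111111111111..  (repeats step 1; period 2)
step 6: 1.............11

1.............11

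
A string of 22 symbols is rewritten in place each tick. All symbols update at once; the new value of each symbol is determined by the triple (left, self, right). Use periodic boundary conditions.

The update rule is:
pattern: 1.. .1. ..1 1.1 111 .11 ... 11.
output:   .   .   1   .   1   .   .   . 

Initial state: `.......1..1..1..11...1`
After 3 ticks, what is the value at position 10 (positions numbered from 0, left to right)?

1

......1..1..1..1....1.
.....1..1..1..1....1..
....1..1..1..1....1...
position 10 holds 1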